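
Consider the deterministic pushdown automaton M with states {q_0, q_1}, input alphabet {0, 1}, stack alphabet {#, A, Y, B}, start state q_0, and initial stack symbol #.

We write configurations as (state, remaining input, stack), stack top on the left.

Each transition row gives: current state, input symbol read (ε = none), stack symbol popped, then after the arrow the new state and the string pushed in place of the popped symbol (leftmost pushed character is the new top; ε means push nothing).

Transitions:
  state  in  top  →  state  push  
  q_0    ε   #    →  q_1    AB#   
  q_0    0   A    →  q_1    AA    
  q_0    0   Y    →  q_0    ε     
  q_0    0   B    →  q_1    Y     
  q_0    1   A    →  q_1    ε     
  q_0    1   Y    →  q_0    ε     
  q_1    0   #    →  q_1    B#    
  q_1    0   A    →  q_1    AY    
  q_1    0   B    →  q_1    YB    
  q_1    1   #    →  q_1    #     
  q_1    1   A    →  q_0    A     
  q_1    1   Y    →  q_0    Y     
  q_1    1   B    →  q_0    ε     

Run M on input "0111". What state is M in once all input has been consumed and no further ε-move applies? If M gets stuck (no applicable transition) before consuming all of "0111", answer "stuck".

q_0

(q_0, 0111, #)
  ε-move, top #: go to q_1, push AB# → (q_1, 0111, AB#)
  read 0, top A: go to q_1, push AY → (q_1, 111, AYB#)
  read 1, top A: go to q_0, push A → (q_0, 11, AYB#)
  read 1, top A: go to q_1, push ε → (q_1, 1, YB#)
  read 1, top Y: go to q_0, push Y → (q_0, ε, YB#)
All input consumed; M is in state q_0.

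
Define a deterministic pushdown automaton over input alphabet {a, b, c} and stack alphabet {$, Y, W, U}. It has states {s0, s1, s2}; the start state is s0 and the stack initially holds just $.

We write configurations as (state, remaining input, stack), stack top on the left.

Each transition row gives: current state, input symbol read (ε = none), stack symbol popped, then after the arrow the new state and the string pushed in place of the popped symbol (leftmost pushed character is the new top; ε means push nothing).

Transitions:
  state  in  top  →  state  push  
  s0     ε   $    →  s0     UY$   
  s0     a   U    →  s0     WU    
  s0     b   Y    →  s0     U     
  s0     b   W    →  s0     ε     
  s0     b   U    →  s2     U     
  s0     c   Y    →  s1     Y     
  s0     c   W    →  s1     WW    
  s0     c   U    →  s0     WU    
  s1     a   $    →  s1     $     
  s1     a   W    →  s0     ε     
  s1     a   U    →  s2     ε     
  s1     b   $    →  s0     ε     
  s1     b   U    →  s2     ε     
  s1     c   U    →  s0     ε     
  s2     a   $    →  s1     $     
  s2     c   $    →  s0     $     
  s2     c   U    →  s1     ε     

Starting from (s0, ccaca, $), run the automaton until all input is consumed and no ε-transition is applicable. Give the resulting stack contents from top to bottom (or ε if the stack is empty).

WUY$

(s0, ccaca, $) ⊢ (s0, ccaca, UY$) ⊢ (s0, caca, WUY$) ⊢ (s1, aca, WWUY$) ⊢ (s0, ca, WUY$) ⊢ (s1, a, WWUY$) ⊢ (s0, ε, WUY$)
All input consumed in state s0 with stack WUY$.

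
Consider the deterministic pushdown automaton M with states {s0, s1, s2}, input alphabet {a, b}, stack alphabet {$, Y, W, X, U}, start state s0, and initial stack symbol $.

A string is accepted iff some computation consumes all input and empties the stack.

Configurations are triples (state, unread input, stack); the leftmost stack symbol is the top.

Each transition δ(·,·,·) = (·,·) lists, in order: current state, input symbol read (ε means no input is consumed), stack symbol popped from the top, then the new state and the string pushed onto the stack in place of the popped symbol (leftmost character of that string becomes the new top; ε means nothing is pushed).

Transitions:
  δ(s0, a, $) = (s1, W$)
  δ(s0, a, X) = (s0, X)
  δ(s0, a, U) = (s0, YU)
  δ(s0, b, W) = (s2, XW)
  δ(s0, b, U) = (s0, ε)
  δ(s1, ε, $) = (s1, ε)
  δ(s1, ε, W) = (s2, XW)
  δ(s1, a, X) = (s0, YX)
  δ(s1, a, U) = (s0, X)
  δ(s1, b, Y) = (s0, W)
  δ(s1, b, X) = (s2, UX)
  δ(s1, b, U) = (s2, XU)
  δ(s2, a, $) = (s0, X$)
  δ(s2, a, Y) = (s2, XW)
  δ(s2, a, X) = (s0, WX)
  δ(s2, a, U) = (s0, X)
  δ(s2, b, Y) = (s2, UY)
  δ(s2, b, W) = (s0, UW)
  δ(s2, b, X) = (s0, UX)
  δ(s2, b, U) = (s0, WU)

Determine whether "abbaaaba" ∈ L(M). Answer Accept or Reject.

Reject

(s0, abbaaaba, $)
  read a, top $: go to s1, push W$ → (s1, bbaaaba, W$)
  ε-move, top W: go to s2, push XW → (s2, bbaaaba, XW$)
  read b, top X: go to s0, push UX → (s0, baaaba, UXW$)
  read b, top U: go to s0, push ε → (s0, aaaba, XW$)
  read a, top X: go to s0, push X → (s0, aaba, XW$)
  read a, top X: go to s0, push X → (s0, aba, XW$)
  read a, top X: go to s0, push X → (s0, ba, XW$)
No transition applies at (s0, ba, XW$); input not fully consumed.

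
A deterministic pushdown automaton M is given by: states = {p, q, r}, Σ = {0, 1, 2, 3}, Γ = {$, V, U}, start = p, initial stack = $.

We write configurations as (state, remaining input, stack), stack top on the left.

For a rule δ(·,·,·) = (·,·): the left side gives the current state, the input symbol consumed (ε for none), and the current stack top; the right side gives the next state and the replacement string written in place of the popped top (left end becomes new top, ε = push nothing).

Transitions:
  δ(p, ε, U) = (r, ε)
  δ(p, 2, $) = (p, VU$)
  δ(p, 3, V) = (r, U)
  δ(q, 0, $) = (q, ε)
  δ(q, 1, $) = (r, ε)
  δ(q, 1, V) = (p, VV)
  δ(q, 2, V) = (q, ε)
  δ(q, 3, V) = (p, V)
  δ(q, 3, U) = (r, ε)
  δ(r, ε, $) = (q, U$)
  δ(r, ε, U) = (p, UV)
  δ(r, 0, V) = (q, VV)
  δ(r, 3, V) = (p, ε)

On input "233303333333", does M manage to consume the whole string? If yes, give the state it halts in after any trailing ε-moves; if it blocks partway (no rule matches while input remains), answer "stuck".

(p, 233303333333, $)
  read 2, top $: go to p, push VU$ → (p, 33303333333, VU$)
  read 3, top V: go to r, push U → (r, 3303333333, UU$)
  ε-move, top U: go to p, push UV → (p, 3303333333, UVU$)
  ε-move, top U: go to r, push ε → (r, 3303333333, VU$)
  read 3, top V: go to p, push ε → (p, 303333333, U$)
  ε-move, top U: go to r, push ε → (r, 303333333, $)
  ε-move, top $: go to q, push U$ → (q, 303333333, U$)
  read 3, top U: go to r, push ε → (r, 03333333, $)
  ε-move, top $: go to q, push U$ → (q, 03333333, U$)
No transition for (q, 0, top U); M blocks with input 03333333 remaining.

stuck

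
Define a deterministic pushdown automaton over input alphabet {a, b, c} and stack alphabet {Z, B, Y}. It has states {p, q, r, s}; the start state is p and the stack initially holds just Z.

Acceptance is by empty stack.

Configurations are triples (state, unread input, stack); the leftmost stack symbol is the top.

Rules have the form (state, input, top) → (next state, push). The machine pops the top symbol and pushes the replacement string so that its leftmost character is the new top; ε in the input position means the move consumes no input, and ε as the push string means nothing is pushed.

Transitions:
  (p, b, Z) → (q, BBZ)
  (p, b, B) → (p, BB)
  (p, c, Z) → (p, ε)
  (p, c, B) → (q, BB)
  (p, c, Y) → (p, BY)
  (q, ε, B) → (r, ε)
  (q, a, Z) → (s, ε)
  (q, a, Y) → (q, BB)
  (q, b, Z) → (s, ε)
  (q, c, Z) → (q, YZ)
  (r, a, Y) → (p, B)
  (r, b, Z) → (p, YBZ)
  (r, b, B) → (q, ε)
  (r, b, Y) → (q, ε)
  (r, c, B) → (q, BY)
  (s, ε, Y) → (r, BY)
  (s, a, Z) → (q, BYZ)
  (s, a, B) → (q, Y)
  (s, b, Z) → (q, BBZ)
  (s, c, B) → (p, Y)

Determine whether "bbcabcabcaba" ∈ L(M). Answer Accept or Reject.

Accept

(p, bbcabcabcaba, Z)
  read b, top Z: go to q, push BBZ → (q, bcabcabcaba, BBZ)
  ε-move, top B: go to r, push ε → (r, bcabcabcaba, BZ)
  read b, top B: go to q, push ε → (q, cabcabcaba, Z)
  read c, top Z: go to q, push YZ → (q, abcabcaba, YZ)
  read a, top Y: go to q, push BB → (q, bcabcaba, BBZ)
  ε-move, top B: go to r, push ε → (r, bcabcaba, BZ)
  read b, top B: go to q, push ε → (q, cabcaba, Z)
  read c, top Z: go to q, push YZ → (q, abcaba, YZ)
  read a, top Y: go to q, push BB → (q, bcaba, BBZ)
  ε-move, top B: go to r, push ε → (r, bcaba, BZ)
  read b, top B: go to q, push ε → (q, caba, Z)
  read c, top Z: go to q, push YZ → (q, aba, YZ)
  read a, top Y: go to q, push BB → (q, ba, BBZ)
  ε-move, top B: go to r, push ε → (r, ba, BZ)
  read b, top B: go to q, push ε → (q, a, Z)
  read a, top Z: go to s, push ε → (s, ε, ε)
All input consumed and the stack is empty.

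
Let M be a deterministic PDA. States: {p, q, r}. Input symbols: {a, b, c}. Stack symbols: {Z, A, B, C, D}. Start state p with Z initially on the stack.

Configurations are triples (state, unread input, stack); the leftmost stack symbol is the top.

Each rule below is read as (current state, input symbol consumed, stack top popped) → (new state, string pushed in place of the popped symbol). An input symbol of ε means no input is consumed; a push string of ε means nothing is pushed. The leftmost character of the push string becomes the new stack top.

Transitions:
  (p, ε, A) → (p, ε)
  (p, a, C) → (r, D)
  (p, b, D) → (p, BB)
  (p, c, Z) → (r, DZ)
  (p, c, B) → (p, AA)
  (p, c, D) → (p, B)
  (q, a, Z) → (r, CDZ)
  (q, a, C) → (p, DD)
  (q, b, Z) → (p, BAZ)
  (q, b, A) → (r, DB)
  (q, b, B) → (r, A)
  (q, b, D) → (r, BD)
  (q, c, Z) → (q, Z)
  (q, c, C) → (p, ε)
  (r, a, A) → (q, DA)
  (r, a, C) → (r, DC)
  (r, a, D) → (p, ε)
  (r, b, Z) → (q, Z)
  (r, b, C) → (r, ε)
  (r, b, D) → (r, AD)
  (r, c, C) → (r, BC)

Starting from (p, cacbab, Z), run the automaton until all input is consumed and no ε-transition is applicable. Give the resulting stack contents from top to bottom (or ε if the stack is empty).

BDADZ

(p, cacbab, Z)
  read c, top Z: go to r, push DZ → (r, acbab, DZ)
  read a, top D: go to p, push ε → (p, cbab, Z)
  read c, top Z: go to r, push DZ → (r, bab, DZ)
  read b, top D: go to r, push AD → (r, ab, ADZ)
  read a, top A: go to q, push DA → (q, b, DADZ)
  read b, top D: go to r, push BD → (r, ε, BDADZ)
All input consumed in state r with stack BDADZ.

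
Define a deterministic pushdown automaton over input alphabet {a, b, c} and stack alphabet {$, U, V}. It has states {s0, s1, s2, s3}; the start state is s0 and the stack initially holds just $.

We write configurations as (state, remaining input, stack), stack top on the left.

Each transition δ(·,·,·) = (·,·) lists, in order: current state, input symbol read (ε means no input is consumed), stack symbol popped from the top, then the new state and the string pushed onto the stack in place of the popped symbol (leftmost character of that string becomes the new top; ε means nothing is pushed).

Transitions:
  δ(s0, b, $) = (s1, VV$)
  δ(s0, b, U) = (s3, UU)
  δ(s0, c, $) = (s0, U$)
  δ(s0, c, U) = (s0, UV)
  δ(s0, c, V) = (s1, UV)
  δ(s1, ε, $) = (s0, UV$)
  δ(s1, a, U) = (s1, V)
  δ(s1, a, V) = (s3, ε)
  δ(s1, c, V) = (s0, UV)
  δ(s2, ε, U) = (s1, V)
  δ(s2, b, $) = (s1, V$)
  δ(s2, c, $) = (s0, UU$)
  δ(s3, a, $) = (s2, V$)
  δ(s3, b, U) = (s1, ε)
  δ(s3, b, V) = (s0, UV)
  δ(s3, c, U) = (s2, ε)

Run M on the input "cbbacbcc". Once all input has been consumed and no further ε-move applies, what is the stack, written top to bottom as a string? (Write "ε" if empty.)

UVV$

(s0, cbbacbcc, $)
  read c, top $: go to s0, push U$ → (s0, bbacbcc, U$)
  read b, top U: go to s3, push UU → (s3, bacbcc, UU$)
  read b, top U: go to s1, push ε → (s1, acbcc, U$)
  read a, top U: go to s1, push V → (s1, cbcc, V$)
  read c, top V: go to s0, push UV → (s0, bcc, UV$)
  read b, top U: go to s3, push UU → (s3, cc, UUV$)
  read c, top U: go to s2, push ε → (s2, c, UV$)
  ε-move, top U: go to s1, push V → (s1, c, VV$)
  read c, top V: go to s0, push UV → (s0, ε, UVV$)
All input consumed in state s0 with stack UVV$.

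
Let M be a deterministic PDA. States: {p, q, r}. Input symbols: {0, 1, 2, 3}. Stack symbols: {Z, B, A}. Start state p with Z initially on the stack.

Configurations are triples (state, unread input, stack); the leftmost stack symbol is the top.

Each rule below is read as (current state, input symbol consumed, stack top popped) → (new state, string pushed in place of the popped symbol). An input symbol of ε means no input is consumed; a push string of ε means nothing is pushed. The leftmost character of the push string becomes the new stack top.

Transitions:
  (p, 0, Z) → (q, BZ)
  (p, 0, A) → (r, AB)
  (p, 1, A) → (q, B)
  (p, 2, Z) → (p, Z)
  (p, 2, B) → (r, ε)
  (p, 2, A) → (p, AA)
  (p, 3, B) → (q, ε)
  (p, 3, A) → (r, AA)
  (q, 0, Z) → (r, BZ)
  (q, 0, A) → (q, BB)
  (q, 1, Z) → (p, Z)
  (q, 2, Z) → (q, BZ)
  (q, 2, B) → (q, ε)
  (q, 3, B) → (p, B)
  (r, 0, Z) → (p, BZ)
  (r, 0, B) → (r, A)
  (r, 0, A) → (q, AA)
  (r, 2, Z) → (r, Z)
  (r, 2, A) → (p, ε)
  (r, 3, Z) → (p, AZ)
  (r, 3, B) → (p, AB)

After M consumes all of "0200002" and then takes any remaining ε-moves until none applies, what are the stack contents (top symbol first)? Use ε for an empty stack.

(p, 0200002, Z)
  read 0, top Z: go to q, push BZ → (q, 200002, BZ)
  read 2, top B: go to q, push ε → (q, 00002, Z)
  read 0, top Z: go to r, push BZ → (r, 0002, BZ)
  read 0, top B: go to r, push A → (r, 002, AZ)
  read 0, top A: go to q, push AA → (q, 02, AAZ)
  read 0, top A: go to q, push BB → (q, 2, BBAZ)
  read 2, top B: go to q, push ε → (q, ε, BAZ)
All input consumed in state q with stack BAZ.

BAZ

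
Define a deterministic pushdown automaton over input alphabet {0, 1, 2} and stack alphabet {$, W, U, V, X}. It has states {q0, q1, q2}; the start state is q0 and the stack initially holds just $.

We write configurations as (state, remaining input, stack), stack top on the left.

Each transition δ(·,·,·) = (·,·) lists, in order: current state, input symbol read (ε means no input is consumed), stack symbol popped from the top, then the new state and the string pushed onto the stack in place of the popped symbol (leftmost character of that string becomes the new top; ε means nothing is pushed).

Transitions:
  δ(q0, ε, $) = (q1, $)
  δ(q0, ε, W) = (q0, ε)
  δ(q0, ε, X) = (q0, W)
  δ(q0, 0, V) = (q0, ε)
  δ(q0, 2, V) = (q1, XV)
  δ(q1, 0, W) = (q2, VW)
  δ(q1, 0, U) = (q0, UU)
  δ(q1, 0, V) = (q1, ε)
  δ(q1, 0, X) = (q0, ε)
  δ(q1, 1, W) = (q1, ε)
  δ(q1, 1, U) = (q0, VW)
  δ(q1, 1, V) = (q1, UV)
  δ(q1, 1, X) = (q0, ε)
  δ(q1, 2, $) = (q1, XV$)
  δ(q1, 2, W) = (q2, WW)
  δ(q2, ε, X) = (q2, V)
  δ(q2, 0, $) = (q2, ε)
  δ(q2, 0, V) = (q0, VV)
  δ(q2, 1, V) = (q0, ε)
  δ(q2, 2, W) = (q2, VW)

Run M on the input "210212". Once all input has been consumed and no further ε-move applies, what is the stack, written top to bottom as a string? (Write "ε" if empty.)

(q0, 210212, $)
  ε-move, top $: go to q1, push $ → (q1, 210212, $)
  read 2, top $: go to q1, push XV$ → (q1, 10212, XV$)
  read 1, top X: go to q0, push ε → (q0, 0212, V$)
  read 0, top V: go to q0, push ε → (q0, 212, $)
  ε-move, top $: go to q1, push $ → (q1, 212, $)
  read 2, top $: go to q1, push XV$ → (q1, 12, XV$)
  read 1, top X: go to q0, push ε → (q0, 2, V$)
  read 2, top V: go to q1, push XV → (q1, ε, XV$)
All input consumed in state q1 with stack XV$.

XV$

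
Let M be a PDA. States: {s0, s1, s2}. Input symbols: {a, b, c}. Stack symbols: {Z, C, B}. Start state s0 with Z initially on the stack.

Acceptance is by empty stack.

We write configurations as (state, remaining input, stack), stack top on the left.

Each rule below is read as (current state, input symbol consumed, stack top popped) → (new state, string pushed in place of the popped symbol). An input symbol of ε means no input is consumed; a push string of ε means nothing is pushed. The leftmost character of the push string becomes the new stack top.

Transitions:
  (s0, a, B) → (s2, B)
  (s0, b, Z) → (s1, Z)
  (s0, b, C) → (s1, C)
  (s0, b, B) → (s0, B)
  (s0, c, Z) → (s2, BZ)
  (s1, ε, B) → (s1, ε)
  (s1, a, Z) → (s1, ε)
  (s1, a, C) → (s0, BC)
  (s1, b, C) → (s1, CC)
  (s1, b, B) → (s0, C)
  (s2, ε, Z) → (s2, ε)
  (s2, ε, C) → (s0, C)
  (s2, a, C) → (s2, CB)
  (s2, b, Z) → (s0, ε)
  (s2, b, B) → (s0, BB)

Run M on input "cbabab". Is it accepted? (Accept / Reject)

No computation consumes all input and empties the stack.

Reject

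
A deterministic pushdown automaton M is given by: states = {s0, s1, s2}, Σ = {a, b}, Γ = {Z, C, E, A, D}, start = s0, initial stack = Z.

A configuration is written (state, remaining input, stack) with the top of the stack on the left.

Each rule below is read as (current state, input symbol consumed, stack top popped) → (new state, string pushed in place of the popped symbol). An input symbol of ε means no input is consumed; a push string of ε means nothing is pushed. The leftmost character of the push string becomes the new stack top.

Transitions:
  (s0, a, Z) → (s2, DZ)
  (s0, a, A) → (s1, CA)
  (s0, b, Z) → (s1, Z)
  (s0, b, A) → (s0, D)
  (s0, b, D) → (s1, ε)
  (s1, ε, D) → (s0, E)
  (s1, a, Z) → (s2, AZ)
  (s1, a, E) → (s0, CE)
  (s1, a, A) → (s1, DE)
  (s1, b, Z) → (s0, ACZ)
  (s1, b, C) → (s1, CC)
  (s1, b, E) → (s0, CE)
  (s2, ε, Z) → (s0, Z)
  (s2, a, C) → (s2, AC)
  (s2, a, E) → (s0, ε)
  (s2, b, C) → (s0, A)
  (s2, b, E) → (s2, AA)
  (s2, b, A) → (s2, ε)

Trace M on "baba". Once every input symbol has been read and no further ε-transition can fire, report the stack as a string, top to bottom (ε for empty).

(s0, baba, Z)
  read b, top Z: go to s1, push Z → (s1, aba, Z)
  read a, top Z: go to s2, push AZ → (s2, ba, AZ)
  read b, top A: go to s2, push ε → (s2, a, Z)
  ε-move, top Z: go to s0, push Z → (s0, a, Z)
  read a, top Z: go to s2, push DZ → (s2, ε, DZ)
All input consumed in state s2 with stack DZ.

DZ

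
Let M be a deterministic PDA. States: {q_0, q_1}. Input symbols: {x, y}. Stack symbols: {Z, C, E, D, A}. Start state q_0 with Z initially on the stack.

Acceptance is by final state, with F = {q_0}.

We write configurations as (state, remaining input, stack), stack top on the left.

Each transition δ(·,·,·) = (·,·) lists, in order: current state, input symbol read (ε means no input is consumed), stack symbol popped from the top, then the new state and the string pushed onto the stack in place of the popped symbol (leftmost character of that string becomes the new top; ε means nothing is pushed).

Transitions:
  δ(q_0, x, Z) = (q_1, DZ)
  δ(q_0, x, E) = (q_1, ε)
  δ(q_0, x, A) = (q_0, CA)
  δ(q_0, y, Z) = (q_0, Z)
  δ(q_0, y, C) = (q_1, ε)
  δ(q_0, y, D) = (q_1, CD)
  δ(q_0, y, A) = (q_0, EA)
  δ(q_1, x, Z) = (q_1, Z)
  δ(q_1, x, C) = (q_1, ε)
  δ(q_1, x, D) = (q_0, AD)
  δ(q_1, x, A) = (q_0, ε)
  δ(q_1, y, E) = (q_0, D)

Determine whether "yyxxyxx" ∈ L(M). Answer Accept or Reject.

Accept

(q_0, yyxxyxx, Z) ⊢ (q_0, yxxyxx, Z) ⊢ (q_0, xxyxx, Z) ⊢ (q_1, xyxx, DZ) ⊢ (q_0, yxx, ADZ) ⊢ (q_0, xx, EADZ) ⊢ (q_1, x, ADZ) ⊢ (q_0, ε, DZ)
All input consumed; state q_0 ∈ F.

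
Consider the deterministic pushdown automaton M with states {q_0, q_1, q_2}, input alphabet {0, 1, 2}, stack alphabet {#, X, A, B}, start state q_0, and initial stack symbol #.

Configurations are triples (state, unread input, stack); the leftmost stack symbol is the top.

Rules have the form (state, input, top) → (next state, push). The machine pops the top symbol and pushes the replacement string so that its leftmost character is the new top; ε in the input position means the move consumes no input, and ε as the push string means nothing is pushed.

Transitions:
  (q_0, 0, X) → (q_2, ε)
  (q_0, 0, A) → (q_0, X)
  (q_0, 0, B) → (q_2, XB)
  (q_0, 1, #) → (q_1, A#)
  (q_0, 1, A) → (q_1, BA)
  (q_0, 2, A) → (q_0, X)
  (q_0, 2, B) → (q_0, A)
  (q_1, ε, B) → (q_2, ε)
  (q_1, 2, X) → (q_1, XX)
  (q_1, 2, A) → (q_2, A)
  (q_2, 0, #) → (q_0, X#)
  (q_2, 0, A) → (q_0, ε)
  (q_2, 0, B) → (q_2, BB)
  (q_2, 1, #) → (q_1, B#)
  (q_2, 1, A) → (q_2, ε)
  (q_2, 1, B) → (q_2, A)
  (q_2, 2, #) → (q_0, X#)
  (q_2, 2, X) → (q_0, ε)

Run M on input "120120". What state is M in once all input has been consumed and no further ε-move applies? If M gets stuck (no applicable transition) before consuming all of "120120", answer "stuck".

q_0

(q_0, 120120, #)
  read 1, top #: go to q_1, push A# → (q_1, 20120, A#)
  read 2, top A: go to q_2, push A → (q_2, 0120, A#)
  read 0, top A: go to q_0, push ε → (q_0, 120, #)
  read 1, top #: go to q_1, push A# → (q_1, 20, A#)
  read 2, top A: go to q_2, push A → (q_2, 0, A#)
  read 0, top A: go to q_0, push ε → (q_0, ε, #)
All input consumed; M is in state q_0.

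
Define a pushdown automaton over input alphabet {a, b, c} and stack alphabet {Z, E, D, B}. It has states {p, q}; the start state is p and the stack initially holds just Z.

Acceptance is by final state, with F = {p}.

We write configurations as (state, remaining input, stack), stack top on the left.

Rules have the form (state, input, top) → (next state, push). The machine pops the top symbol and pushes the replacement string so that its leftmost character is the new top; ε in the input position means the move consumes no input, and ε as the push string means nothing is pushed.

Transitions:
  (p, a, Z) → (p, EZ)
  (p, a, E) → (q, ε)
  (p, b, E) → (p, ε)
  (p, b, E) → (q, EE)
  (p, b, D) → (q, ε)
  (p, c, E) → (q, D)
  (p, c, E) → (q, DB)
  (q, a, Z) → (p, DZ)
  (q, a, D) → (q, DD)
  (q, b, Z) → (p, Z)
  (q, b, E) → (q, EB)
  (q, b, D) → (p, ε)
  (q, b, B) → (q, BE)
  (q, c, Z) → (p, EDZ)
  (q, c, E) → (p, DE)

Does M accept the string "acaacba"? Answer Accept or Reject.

Reject

No computation consumes all input and reaches a final state.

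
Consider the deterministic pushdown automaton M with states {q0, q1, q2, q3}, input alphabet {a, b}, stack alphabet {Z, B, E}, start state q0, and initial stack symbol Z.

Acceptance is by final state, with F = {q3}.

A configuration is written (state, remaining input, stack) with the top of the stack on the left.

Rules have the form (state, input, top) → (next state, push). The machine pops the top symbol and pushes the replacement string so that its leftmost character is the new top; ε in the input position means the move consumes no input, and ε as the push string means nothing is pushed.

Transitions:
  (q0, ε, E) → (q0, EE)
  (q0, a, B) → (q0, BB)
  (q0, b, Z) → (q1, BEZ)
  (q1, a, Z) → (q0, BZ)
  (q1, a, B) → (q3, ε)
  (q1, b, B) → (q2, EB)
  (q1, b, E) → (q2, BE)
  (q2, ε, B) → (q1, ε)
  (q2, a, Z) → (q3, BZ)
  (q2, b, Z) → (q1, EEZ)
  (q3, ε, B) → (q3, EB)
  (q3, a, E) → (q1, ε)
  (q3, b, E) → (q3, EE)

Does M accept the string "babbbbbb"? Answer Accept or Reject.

Accept

(q0, babbbbbb, Z)
  read b, top Z: go to q1, push BEZ → (q1, abbbbbb, BEZ)
  read a, top B: go to q3, push ε → (q3, bbbbbb, EZ)
  read b, top E: go to q3, push EE → (q3, bbbbb, EEZ)
  read b, top E: go to q3, push EE → (q3, bbbb, EEEZ)
  read b, top E: go to q3, push EE → (q3, bbb, EEEEZ)
  read b, top E: go to q3, push EE → (q3, bb, EEEEEZ)
  read b, top E: go to q3, push EE → (q3, b, EEEEEEZ)
  read b, top E: go to q3, push EE → (q3, ε, EEEEEEEZ)
All input consumed; state q3 ∈ F.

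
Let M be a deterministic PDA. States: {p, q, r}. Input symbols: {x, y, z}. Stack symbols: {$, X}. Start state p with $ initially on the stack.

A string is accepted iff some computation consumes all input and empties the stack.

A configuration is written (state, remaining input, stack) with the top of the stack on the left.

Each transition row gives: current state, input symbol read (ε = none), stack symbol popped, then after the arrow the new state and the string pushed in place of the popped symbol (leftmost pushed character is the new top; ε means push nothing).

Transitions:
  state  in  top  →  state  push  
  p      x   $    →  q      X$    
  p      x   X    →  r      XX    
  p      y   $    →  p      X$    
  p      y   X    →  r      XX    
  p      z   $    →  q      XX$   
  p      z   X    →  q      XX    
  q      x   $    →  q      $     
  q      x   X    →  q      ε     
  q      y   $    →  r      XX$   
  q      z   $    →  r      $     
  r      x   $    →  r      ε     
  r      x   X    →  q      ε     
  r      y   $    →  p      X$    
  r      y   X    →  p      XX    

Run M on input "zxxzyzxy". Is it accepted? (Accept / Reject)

Reject

(p, zxxzyzxy, $)
  read z, top $: go to q, push XX$ → (q, xxzyzxy, XX$)
  read x, top X: go to q, push ε → (q, xzyzxy, X$)
  read x, top X: go to q, push ε → (q, zyzxy, $)
  read z, top $: go to r, push $ → (r, yzxy, $)
  read y, top $: go to p, push X$ → (p, zxy, X$)
  read z, top X: go to q, push XX → (q, xy, XX$)
  read x, top X: go to q, push ε → (q, y, X$)
No transition applies at (q, y, X$); input not fully consumed.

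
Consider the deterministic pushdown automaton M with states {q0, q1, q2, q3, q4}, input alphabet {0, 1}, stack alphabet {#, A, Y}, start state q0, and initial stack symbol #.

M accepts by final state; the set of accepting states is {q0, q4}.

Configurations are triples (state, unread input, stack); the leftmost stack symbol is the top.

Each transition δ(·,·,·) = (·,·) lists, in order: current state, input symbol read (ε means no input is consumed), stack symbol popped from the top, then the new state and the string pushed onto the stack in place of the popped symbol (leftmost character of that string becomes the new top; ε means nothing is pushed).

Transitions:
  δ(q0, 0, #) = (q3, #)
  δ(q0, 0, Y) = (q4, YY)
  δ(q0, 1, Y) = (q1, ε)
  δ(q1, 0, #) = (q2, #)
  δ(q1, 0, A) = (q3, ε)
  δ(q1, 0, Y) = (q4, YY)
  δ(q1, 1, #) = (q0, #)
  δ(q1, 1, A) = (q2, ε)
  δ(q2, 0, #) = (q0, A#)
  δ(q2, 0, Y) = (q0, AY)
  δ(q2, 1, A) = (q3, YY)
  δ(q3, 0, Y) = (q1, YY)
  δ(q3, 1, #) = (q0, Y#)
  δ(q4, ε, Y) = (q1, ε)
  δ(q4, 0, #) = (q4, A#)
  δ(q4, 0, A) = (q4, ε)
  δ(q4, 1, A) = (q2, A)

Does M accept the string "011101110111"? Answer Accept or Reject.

Accept

(q0, 011101110111, #)
  read 0, top #: go to q3, push # → (q3, 11101110111, #)
  read 1, top #: go to q0, push Y# → (q0, 1101110111, Y#)
  read 1, top Y: go to q1, push ε → (q1, 101110111, #)
  read 1, top #: go to q0, push # → (q0, 01110111, #)
  read 0, top #: go to q3, push # → (q3, 1110111, #)
  read 1, top #: go to q0, push Y# → (q0, 110111, Y#)
  read 1, top Y: go to q1, push ε → (q1, 10111, #)
  read 1, top #: go to q0, push # → (q0, 0111, #)
  read 0, top #: go to q3, push # → (q3, 111, #)
  read 1, top #: go to q0, push Y# → (q0, 11, Y#)
  read 1, top Y: go to q1, push ε → (q1, 1, #)
  read 1, top #: go to q0, push # → (q0, ε, #)
All input consumed; state q0 ∈ F.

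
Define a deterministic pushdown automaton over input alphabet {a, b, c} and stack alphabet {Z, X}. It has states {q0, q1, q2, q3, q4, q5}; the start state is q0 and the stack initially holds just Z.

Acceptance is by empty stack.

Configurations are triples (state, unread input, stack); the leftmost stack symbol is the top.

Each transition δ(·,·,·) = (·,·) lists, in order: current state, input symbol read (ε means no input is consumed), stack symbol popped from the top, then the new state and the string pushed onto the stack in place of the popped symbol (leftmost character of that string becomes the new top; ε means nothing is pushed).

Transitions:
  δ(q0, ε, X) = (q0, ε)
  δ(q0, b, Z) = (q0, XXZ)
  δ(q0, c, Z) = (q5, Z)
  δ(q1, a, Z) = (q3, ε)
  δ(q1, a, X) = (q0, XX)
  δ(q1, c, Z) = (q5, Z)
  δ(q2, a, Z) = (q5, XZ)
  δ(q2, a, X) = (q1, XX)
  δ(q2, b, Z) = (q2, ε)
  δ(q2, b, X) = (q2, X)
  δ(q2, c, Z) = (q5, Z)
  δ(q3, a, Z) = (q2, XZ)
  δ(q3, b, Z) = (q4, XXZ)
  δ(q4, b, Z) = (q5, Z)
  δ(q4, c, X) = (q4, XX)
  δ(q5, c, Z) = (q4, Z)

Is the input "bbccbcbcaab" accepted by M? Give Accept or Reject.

Reject

(q0, bbccbcbcaab, Z) ⊢ (q0, bccbcbcaab, XXZ) ⊢ (q0, bccbcbcaab, XZ) ⊢ (q0, bccbcbcaab, Z) ⊢ (q0, ccbcbcaab, XXZ) ⊢ (q0, ccbcbcaab, XZ) ⊢ (q0, ccbcbcaab, Z) ⊢ (q5, cbcbcaab, Z) ⊢ (q4, bcbcaab, Z) ⊢ (q5, cbcaab, Z) ⊢ (q4, bcaab, Z) ⊢ (q5, caab, Z) ⊢ (q4, aab, Z)
No transition applies at (q4, aab, Z); input not fully consumed.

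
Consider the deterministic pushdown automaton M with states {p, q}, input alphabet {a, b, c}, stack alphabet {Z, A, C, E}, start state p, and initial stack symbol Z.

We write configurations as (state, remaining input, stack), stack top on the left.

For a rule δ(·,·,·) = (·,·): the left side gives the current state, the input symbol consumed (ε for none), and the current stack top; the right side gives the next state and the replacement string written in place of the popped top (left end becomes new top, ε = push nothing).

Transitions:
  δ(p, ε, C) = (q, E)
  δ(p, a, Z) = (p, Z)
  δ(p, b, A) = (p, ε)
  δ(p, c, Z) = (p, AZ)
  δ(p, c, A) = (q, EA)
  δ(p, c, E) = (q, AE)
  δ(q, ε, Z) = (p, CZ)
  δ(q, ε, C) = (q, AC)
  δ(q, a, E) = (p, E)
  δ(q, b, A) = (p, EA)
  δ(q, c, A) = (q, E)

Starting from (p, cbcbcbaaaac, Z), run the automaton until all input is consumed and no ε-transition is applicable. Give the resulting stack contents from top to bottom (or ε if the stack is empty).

(p, cbcbcbaaaac, Z)
  read c, top Z: go to p, push AZ → (p, bcbcbaaaac, AZ)
  read b, top A: go to p, push ε → (p, cbcbaaaac, Z)
  read c, top Z: go to p, push AZ → (p, bcbaaaac, AZ)
  read b, top A: go to p, push ε → (p, cbaaaac, Z)
  read c, top Z: go to p, push AZ → (p, baaaac, AZ)
  read b, top A: go to p, push ε → (p, aaaac, Z)
  read a, top Z: go to p, push Z → (p, aaac, Z)
  read a, top Z: go to p, push Z → (p, aac, Z)
  read a, top Z: go to p, push Z → (p, ac, Z)
  read a, top Z: go to p, push Z → (p, c, Z)
  read c, top Z: go to p, push AZ → (p, ε, AZ)
All input consumed in state p with stack AZ.

AZ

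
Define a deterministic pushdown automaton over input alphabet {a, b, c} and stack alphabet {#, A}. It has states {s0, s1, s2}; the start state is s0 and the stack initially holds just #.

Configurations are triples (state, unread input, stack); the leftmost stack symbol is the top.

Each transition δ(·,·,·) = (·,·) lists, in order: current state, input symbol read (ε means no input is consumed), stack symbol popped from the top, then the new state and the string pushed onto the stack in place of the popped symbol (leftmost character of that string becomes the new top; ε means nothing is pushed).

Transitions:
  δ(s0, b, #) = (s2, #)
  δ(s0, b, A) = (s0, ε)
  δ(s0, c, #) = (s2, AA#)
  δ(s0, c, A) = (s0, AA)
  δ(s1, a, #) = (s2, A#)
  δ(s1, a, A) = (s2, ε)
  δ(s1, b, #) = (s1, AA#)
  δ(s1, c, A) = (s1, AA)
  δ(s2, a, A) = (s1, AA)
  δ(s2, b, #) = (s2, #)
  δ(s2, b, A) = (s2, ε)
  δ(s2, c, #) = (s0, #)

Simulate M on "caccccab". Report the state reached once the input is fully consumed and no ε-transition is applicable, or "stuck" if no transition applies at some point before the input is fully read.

(s0, caccccab, #) ⊢ (s2, accccab, AA#) ⊢ (s1, ccccab, AAA#) ⊢ (s1, cccab, AAAA#) ⊢ (s1, ccab, AAAAA#) ⊢ (s1, cab, AAAAAA#) ⊢ (s1, ab, AAAAAAA#) ⊢ (s2, b, AAAAAA#) ⊢ (s2, ε, AAAAA#)
All input consumed; M is in state s2.

s2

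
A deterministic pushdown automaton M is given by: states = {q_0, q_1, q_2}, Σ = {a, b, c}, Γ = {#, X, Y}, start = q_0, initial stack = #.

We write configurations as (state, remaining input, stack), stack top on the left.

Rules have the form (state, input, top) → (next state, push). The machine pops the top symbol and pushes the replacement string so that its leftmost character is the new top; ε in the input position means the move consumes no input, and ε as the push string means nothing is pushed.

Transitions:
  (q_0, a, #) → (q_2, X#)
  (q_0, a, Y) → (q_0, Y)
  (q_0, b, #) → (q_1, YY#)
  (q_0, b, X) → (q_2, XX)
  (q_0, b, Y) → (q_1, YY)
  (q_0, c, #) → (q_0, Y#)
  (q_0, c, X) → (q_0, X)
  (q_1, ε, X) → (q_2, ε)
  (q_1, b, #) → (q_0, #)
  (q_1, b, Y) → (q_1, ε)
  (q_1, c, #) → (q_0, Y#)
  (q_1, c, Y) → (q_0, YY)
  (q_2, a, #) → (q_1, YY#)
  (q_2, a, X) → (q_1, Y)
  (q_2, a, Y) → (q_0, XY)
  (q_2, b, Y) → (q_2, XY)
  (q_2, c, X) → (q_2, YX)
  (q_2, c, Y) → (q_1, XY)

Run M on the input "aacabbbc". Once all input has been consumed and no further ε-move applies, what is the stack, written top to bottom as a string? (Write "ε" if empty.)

YY#

(q_0, aacabbbc, #)
  read a, top #: go to q_2, push X# → (q_2, acabbbc, X#)
  read a, top X: go to q_1, push Y → (q_1, cabbbc, Y#)
  read c, top Y: go to q_0, push YY → (q_0, abbbc, YY#)
  read a, top Y: go to q_0, push Y → (q_0, bbbc, YY#)
  read b, top Y: go to q_1, push YY → (q_1, bbc, YYY#)
  read b, top Y: go to q_1, push ε → (q_1, bc, YY#)
  read b, top Y: go to q_1, push ε → (q_1, c, Y#)
  read c, top Y: go to q_0, push YY → (q_0, ε, YY#)
All input consumed in state q_0 with stack YY#.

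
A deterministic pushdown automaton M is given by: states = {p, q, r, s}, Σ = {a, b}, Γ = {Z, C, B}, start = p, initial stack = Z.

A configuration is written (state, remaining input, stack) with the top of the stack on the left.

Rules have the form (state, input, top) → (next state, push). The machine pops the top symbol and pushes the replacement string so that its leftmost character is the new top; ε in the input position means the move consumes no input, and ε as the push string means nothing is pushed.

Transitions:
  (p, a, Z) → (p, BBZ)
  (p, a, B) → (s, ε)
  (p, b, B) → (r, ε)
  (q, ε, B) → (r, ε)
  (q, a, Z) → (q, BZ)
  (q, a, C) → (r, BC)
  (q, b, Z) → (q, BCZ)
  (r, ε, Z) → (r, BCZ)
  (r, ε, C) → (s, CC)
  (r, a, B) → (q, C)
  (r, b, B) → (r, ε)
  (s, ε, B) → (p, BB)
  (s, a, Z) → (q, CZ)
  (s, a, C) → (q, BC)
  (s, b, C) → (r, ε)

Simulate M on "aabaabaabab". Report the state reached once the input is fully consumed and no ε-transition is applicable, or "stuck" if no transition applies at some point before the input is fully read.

s

(p, aabaabaabab, Z)
  read a, top Z: go to p, push BBZ → (p, abaabaabab, BBZ)
  read a, top B: go to s, push ε → (s, baabaabab, BZ)
  ε-move, top B: go to p, push BB → (p, baabaabab, BBZ)
  read b, top B: go to r, push ε → (r, aabaabab, BZ)
  read a, top B: go to q, push C → (q, abaabab, CZ)
  read a, top C: go to r, push BC → (r, baabab, BCZ)
  read b, top B: go to r, push ε → (r, aabab, CZ)
  ε-move, top C: go to s, push CC → (s, aabab, CCZ)
  read a, top C: go to q, push BC → (q, abab, BCCZ)
  ε-move, top B: go to r, push ε → (r, abab, CCZ)
  ε-move, top C: go to s, push CC → (s, abab, CCCZ)
  read a, top C: go to q, push BC → (q, bab, BCCCZ)
  ε-move, top B: go to r, push ε → (r, bab, CCCZ)
  ε-move, top C: go to s, push CC → (s, bab, CCCCZ)
  read b, top C: go to r, push ε → (r, ab, CCCZ)
  ε-move, top C: go to s, push CC → (s, ab, CCCCZ)
  read a, top C: go to q, push BC → (q, b, BCCCCZ)
  ε-move, top B: go to r, push ε → (r, b, CCCCZ)
  ε-move, top C: go to s, push CC → (s, b, CCCCCZ)
  read b, top C: go to r, push ε → (r, ε, CCCCZ)
  ε-move, top C: go to s, push CC → (s, ε, CCCCCZ)
All input consumed; M is in state s.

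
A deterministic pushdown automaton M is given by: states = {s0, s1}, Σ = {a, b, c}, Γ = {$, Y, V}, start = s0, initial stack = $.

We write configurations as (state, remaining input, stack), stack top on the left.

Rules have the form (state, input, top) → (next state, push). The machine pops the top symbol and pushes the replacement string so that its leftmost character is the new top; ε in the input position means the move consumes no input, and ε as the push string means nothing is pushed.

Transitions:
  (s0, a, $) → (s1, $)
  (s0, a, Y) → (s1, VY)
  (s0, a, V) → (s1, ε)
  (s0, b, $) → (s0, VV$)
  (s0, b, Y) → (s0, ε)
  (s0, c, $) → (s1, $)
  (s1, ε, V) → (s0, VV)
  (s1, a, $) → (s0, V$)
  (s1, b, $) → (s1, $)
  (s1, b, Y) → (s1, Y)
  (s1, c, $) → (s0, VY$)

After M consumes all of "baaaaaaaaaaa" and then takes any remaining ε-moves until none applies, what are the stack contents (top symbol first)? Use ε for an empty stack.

(s0, baaaaaaaaaaa, $)
  read b, top $: go to s0, push VV$ → (s0, aaaaaaaaaaa, VV$)
  read a, top V: go to s1, push ε → (s1, aaaaaaaaaa, V$)
  ε-move, top V: go to s0, push VV → (s0, aaaaaaaaaa, VV$)
  read a, top V: go to s1, push ε → (s1, aaaaaaaaa, V$)
  ε-move, top V: go to s0, push VV → (s0, aaaaaaaaa, VV$)
  read a, top V: go to s1, push ε → (s1, aaaaaaaa, V$)
  ε-move, top V: go to s0, push VV → (s0, aaaaaaaa, VV$)
  read a, top V: go to s1, push ε → (s1, aaaaaaa, V$)
  ε-move, top V: go to s0, push VV → (s0, aaaaaaa, VV$)
  read a, top V: go to s1, push ε → (s1, aaaaaa, V$)
  ε-move, top V: go to s0, push VV → (s0, aaaaaa, VV$)
  read a, top V: go to s1, push ε → (s1, aaaaa, V$)
  ε-move, top V: go to s0, push VV → (s0, aaaaa, VV$)
  read a, top V: go to s1, push ε → (s1, aaaa, V$)
  ε-move, top V: go to s0, push VV → (s0, aaaa, VV$)
  read a, top V: go to s1, push ε → (s1, aaa, V$)
  ε-move, top V: go to s0, push VV → (s0, aaa, VV$)
  read a, top V: go to s1, push ε → (s1, aa, V$)
  ε-move, top V: go to s0, push VV → (s0, aa, VV$)
  read a, top V: go to s1, push ε → (s1, a, V$)
  ε-move, top V: go to s0, push VV → (s0, a, VV$)
  read a, top V: go to s1, push ε → (s1, ε, V$)
  ε-move, top V: go to s0, push VV → (s0, ε, VV$)
All input consumed in state s0 with stack VV$.

VV$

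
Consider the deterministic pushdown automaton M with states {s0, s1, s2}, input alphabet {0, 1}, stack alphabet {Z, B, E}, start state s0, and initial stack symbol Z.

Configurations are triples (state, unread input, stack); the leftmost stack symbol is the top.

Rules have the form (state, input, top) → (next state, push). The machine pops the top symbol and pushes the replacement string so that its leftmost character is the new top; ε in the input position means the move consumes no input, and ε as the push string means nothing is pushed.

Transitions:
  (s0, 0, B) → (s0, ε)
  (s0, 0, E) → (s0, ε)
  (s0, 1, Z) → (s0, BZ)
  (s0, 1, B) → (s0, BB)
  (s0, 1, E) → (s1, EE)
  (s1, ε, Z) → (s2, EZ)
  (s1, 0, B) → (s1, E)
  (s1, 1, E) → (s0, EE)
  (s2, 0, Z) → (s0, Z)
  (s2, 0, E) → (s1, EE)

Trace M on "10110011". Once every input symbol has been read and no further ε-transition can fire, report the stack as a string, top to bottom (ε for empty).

BBZ

(s0, 10110011, Z)
  read 1, top Z: go to s0, push BZ → (s0, 0110011, BZ)
  read 0, top B: go to s0, push ε → (s0, 110011, Z)
  read 1, top Z: go to s0, push BZ → (s0, 10011, BZ)
  read 1, top B: go to s0, push BB → (s0, 0011, BBZ)
  read 0, top B: go to s0, push ε → (s0, 011, BZ)
  read 0, top B: go to s0, push ε → (s0, 11, Z)
  read 1, top Z: go to s0, push BZ → (s0, 1, BZ)
  read 1, top B: go to s0, push BB → (s0, ε, BBZ)
All input consumed in state s0 with stack BBZ.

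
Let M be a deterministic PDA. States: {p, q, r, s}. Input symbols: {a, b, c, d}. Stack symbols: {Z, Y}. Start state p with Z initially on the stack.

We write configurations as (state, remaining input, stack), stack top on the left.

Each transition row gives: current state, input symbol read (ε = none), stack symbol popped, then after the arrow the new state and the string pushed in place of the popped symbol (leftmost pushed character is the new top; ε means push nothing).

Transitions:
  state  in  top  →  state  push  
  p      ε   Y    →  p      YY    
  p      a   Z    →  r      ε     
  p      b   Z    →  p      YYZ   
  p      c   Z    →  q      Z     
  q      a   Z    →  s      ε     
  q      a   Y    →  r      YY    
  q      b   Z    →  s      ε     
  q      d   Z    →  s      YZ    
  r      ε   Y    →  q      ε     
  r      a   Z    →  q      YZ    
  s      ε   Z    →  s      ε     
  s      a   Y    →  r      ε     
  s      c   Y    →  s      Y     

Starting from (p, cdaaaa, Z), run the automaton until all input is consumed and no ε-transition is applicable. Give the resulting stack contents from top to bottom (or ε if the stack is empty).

YZ

(p, cdaaaa, Z)
  read c, top Z: go to q, push Z → (q, daaaa, Z)
  read d, top Z: go to s, push YZ → (s, aaaa, YZ)
  read a, top Y: go to r, push ε → (r, aaa, Z)
  read a, top Z: go to q, push YZ → (q, aa, YZ)
  read a, top Y: go to r, push YY → (r, a, YYZ)
  ε-move, top Y: go to q, push ε → (q, a, YZ)
  read a, top Y: go to r, push YY → (r, ε, YYZ)
  ε-move, top Y: go to q, push ε → (q, ε, YZ)
All input consumed in state q with stack YZ.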